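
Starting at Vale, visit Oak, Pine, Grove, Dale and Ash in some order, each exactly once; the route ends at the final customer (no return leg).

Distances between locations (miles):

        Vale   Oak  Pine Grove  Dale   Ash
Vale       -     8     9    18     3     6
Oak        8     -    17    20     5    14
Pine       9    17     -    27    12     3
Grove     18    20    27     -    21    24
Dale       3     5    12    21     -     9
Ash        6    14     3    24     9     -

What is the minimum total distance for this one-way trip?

There are 5! = 120 possible orderings.
Vale → Oak → Pine → Grove → Dale → Ash: 8+17+27+21+9 = 82
Vale → Oak → Pine → Grove → Ash → Dale: 8+17+27+24+9 = 85
Vale → Oak → Pine → Dale → Grove → Ash: 8+17+12+21+24 = 82
Vale → Oak → Pine → Dale → Ash → Grove: 8+17+12+9+24 = 70
Vale → Oak → Pine → Ash → Grove → Dale: 8+17+3+24+21 = 73
Vale → Oak → Pine → Ash → Dale → Grove: 8+17+3+9+21 = 58
Vale → Oak → Grove → Pine → Dale → Ash: 8+20+27+12+9 = 76
Vale → Oak → Grove → Pine → Ash → Dale: 8+20+27+3+9 = 67
Vale → Oak → Grove → Dale → Pine → Ash: 8+20+21+12+3 = 64
Vale → Oak → Grove → Dale → Ash → Pine: 8+20+21+9+3 = 61
Vale → Oak → Grove → Ash → Pine → Dale: 8+20+24+3+12 = 67
Vale → Oak → Grove → Ash → Dale → Pine: 8+20+24+9+12 = 73
Vale → Oak → Dale → Pine → Grove → Ash: 8+5+12+27+24 = 76
Vale → Oak → Dale → Pine → Ash → Grove: 8+5+12+3+24 = 52
… (106 more)
Vale → Pine → Ash → Dale → Oak → Grove: 9+3+9+5+20 = 46  ← best
The minimum is 46.
One shortest path: Vale → Pine → Ash → Dale → Oak → Grove.

46 miles — the minimum one-way total.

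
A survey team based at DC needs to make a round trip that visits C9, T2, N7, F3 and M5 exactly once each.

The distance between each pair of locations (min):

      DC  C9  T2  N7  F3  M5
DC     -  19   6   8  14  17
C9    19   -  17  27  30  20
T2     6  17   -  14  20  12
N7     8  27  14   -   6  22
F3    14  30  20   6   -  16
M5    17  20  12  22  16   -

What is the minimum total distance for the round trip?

Minimum total distance: 73 min.

With 5 stops there are 5!/2 = 60 distinct round trips (a route and its reverse cost the same).
DC → C9 → T2 → N7 → F3 → M5 → DC: 19+17+14+6+16+17 = 89
DC → C9 → T2 → N7 → M5 → F3 → DC: 19+17+14+22+16+14 = 102
DC → C9 → T2 → F3 → N7 → M5 → DC: 19+17+20+6+22+17 = 101
DC → C9 → T2 → F3 → M5 → N7 → DC: 19+17+20+16+22+8 = 102
DC → C9 → T2 → M5 → N7 → F3 → DC: 19+17+12+22+6+14 = 90
DC → C9 → T2 → M5 → F3 → N7 → DC: 19+17+12+16+6+8 = 78
DC → C9 → N7 → T2 → F3 → M5 → DC: 19+27+14+20+16+17 = 113
DC → C9 → N7 → T2 → M5 → F3 → DC: 19+27+14+12+16+14 = 102
DC → C9 → N7 → F3 → T2 → M5 → DC: 19+27+6+20+12+17 = 101
DC → C9 → N7 → F3 → M5 → T2 → DC: 19+27+6+16+12+6 = 86
DC → C9 → N7 → M5 → T2 → F3 → DC: 19+27+22+12+20+14 = 114
DC → C9 → N7 → M5 → F3 → T2 → DC: 19+27+22+16+20+6 = 110
DC → C9 → F3 → T2 → N7 → M5 → DC: 19+30+20+14+22+17 = 122
DC → C9 → F3 → T2 → M5 → N7 → DC: 19+30+20+12+22+8 = 111
… (46 more)
DC → T2 → C9 → M5 → F3 → N7 → DC: 6+17+20+16+6+8 = 73  ← best
The minimum is 73.
One optimal route: DC → T2 → C9 → M5 → F3 → N7 → DC (or its reverse).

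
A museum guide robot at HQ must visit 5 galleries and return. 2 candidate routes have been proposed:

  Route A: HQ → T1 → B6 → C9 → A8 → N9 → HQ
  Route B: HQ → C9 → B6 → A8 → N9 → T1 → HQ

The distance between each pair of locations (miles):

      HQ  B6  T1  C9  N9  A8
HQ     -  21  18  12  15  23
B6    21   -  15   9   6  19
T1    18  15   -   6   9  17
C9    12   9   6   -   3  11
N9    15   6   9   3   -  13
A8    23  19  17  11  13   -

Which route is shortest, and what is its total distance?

80 miles — Route B is the shortest.

Route A: 18 + 15 + 9 + 11 + 13 + 15 = 81
Route B: 12 + 9 + 19 + 13 + 9 + 18 = 80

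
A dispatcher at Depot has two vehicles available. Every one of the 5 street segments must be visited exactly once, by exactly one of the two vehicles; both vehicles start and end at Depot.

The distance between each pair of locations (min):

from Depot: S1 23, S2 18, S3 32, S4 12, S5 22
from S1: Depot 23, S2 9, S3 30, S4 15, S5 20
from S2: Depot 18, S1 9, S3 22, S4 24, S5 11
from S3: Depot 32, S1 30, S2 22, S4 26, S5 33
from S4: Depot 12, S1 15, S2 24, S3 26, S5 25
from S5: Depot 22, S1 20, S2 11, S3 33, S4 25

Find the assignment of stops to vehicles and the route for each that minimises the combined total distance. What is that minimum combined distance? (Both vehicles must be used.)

Minimum combined distance: 128 min.

Check every non-empty split of the stops between the two vehicles; for each half take its own optimal tour:
  {S1} + {S2, S3, S4, S5}: 46 + 93 = 139
  {S2} + {S1, S3, S4, S5}: 36 + 110 = 146
  {S1, S2} + {S3, S4, S5}: 50 + 93 = 143
  {S3} + {S1, S2, S4, S5}: 64 + 69 = 133
  {S1, S3} + {S2, S4, S5}: 85 + 66 = 151
  {S2, S3} + {S1, S4, S5}: 72 + 69 = 141
  … (15 splits in total)
  {S4} + {S1, S2, S3, S5}: 24 + 104 = 128  ← best
Best: vehicle 1 Depot → S4 → Depot = 24; vehicle 2 Depot → S3 → S1 → S2 → S5 → Depot = 104; combined 128.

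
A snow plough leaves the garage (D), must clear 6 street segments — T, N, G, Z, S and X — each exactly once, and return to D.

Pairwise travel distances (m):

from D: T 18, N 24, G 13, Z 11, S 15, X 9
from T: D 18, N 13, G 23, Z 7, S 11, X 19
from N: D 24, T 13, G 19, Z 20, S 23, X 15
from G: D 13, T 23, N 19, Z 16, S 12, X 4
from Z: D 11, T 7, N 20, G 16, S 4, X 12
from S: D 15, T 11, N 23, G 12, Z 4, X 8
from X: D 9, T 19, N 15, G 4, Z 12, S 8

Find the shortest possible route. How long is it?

Minimum total distance: 71 m.

D → T → N → G → Z → S → X → D: 18+13+19+16+4+8+9 = 87
D → T → N → G → Z → X → S → D: 18+13+19+16+12+8+15 = 101
D → T → N → G → S → Z → X → D: 18+13+19+12+4+12+9 = 87
D → T → N → G → S → X → Z → D: 18+13+19+12+8+12+11 = 93
D → T → N → G → X → Z → S → D: 18+13+19+4+12+4+15 = 85
D → T → N → G → X → S → Z → D: 18+13+19+4+8+4+11 = 77
D → T → N → Z → G → S → X → D: 18+13+20+16+12+8+9 = 96
D → T → N → Z → G → X → S → D: 18+13+20+16+4+8+15 = 94
… (352 more)
D → G → X → N → T → Z → S → D: 13+4+15+13+7+4+15 = 71  ← best
The minimum is 71.
One optimal route: D → G → X → N → T → Z → S → D (or its reverse).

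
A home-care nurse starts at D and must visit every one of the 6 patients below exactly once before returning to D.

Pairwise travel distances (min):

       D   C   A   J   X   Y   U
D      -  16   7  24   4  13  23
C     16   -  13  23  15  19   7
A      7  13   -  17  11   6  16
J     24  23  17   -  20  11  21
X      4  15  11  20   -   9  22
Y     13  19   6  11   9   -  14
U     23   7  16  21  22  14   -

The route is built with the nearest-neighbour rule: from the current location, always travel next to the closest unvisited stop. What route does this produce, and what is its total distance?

At D the remaining stops are X 4, A 7, Y 13, C 16, U 23, J 24; go to X.
At X the remaining stops are Y 9, A 11, C 15, J 20, U 22; go to Y.
At Y the remaining stops are A 6, J 11, U 14, C 19; go to A.
At A the remaining stops are C 13, U 16, J 17; go to C.
At C the remaining stops are U 7, J 23; go to U.
At U the remaining stops are J 21; go to J.
Return J→D: 24.
Total = 4 + 9 + 6 + 13 + 7 + 21 + 24 = 84.

84 min along D → X → Y → A → C → U → J → D.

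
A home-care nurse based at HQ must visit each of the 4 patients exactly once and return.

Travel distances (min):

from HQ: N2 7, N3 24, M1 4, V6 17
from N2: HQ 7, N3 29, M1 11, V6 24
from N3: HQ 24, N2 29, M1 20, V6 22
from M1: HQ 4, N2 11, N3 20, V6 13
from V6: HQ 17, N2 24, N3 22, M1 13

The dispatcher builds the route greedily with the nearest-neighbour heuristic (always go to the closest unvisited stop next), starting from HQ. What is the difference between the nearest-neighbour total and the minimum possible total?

HQ: M1=4, N2=7, V6=17, N3=24 ⇒ M1
M1: N2=11, V6=13, N3=20 ⇒ N2
N2: V6=24, N3=29 ⇒ V6
V6: N3=22 ⇒ N3
NN route HQ → M1 → N2 → V6 → N3 → HQ costs 85.
Optimal: HQ → N2 → N3 → V6 → M1 → HQ costs 75 (by enumerating all 12 distinct tours).
Excess = 85 − 75 = 10.

The nearest-neighbour route is 10 min longer than optimal.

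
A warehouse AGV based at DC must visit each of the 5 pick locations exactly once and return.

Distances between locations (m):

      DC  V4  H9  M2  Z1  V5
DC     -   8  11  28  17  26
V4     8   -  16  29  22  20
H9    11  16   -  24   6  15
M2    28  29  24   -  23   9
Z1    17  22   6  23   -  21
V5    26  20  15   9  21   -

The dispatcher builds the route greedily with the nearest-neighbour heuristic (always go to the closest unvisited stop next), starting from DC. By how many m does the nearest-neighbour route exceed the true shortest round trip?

11 m longer than the optimal tour.

From DC: V4=8, H9=11, Z1=17, V5=26, M2=28 → choose V4 (8).
From V4: H9=16, V5=20, Z1=22, M2=29 → choose H9 (16).
From H9: Z1=6, V5=15, M2=24 → choose Z1 (6).
From Z1: V5=21, M2=23 → choose V5 (21).
From V5: M2=9 → choose M2 (9).
NN route DC → V4 → H9 → Z1 → V5 → M2 → DC costs 88.
Optimal: DC → V4 → V5 → M2 → Z1 → H9 → DC costs 77 (by enumerating all 60 distinct tours).
Excess = 88 − 77 = 11.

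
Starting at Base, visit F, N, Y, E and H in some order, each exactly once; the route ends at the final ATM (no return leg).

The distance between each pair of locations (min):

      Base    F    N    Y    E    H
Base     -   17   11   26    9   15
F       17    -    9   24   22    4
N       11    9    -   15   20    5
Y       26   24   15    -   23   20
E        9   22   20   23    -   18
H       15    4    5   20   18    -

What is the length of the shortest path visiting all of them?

Shortest open route: 55 min.

There are 5! = 120 possible orderings.
Base - F - N - Y - E - H: 17+9+15+23+18 = 82
Base - F - N - Y - H - E: 17+9+15+20+18 = 79
Base - F - N - E - Y - H: 17+9+20+23+20 = 89
Base - F - N - E - H - Y: 17+9+20+18+20 = 84
Base - F - N - H - Y - E: 17+9+5+20+23 = 74
Base - F - N - H - E - Y: 17+9+5+18+23 = 72
Base - F - Y - N - E - H: 17+24+15+20+18 = 94
Base - F - Y - N - H - E: 17+24+15+5+18 = 79
Base - F - Y - E - N - H: 17+24+23+20+5 = 89
Base - F - Y - E - H - N: 17+24+23+18+5 = 87
Base - F - Y - H - N - E: 17+24+20+5+20 = 86
Base - F - Y - H - E - N: 17+24+20+18+20 = 99
Base - F - E - N - Y - H: 17+22+20+15+20 = 94
Base - F - E - N - H - Y: 17+22+20+5+20 = 84
… (106 more)
Base - E - F - H - N - Y: 9+22+4+5+15 = 55  ← best
The minimum is 55.
One shortest path: Base → E → F → H → N → Y.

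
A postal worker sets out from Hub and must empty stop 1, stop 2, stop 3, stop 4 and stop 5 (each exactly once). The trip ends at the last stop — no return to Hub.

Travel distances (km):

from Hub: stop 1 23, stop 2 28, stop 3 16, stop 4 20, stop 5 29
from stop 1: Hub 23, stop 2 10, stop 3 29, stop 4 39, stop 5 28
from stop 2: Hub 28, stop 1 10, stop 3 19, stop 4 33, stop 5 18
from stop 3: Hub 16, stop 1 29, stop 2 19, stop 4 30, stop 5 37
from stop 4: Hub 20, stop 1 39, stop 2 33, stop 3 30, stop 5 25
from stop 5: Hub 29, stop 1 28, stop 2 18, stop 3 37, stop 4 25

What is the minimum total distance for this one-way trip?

Shortest open route: 98 km.

There are 5! = 120 possible orderings.
Hub - stop 1 - stop 2 - stop 3 - stop 4 - stop 5: 23+10+19+30+25 = 107
Hub - stop 1 - stop 2 - stop 3 - stop 5 - stop 4: 23+10+19+37+25 = 114
Hub - stop 1 - stop 2 - stop 4 - stop 3 - stop 5: 23+10+33+30+37 = 133
Hub - stop 1 - stop 2 - stop 4 - stop 5 - stop 3: 23+10+33+25+37 = 128
Hub - stop 1 - stop 2 - stop 5 - stop 3 - stop 4: 23+10+18+37+30 = 118
Hub - stop 1 - stop 2 - stop 5 - stop 4 - stop 3: 23+10+18+25+30 = 106
Hub - stop 1 - stop 3 - stop 2 - stop 4 - stop 5: 23+29+19+33+25 = 129
Hub - stop 1 - stop 3 - stop 2 - stop 5 - stop 4: 23+29+19+18+25 = 114
Hub - stop 1 - stop 3 - stop 4 - stop 2 - stop 5: 23+29+30+33+18 = 133
Hub - stop 1 - stop 3 - stop 4 - stop 5 - stop 2: 23+29+30+25+18 = 125
Hub - stop 1 - stop 3 - stop 5 - stop 2 - stop 4: 23+29+37+18+33 = 140
Hub - stop 1 - stop 3 - stop 5 - stop 4 - stop 2: 23+29+37+25+33 = 147
Hub - stop 1 - stop 4 - stop 2 - stop 3 - stop 5: 23+39+33+19+37 = 151
Hub - stop 1 - stop 4 - stop 2 - stop 5 - stop 3: 23+39+33+18+37 = 150
… (106 more)
Hub - stop 3 - stop 1 - stop 2 - stop 5 - stop 4: 16+29+10+18+25 = 98  ← best
The minimum is 98.
One shortest path: Hub → stop 3 → stop 1 → stop 2 → stop 5 → stop 4.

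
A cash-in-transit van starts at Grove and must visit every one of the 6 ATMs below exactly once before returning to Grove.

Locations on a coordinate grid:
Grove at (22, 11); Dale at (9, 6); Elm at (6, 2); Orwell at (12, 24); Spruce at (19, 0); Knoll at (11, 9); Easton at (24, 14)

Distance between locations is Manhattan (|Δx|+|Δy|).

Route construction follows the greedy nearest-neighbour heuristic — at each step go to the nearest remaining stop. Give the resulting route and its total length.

Total distance 104 via the nearest-neighbour route Grove → Easton → Knoll → Dale → Elm → Spruce → Orwell → Grove.

Grove → [Easton:5 / Knoll:13 / Spruce:14 / Dale:18 / Orwell:23 / Elm:25] → Easton (5)
Easton → [Knoll:18 / Spruce:19 / Orwell:22 / Dale:23 / Elm:30] → Knoll (18)
Knoll → [Dale:5 / Elm:12 / Orwell:16 / Spruce:17] → Dale (5)
Dale → [Elm:7 / Spruce:16 / Orwell:21] → Elm (7)
Elm → [Spruce:15 / Orwell:28] → Spruce (15)
Spruce → [Orwell:31] → Orwell (31)
Return Orwell→Grove: 23.
Total = 5 + 18 + 5 + 7 + 15 + 31 + 23 = 104.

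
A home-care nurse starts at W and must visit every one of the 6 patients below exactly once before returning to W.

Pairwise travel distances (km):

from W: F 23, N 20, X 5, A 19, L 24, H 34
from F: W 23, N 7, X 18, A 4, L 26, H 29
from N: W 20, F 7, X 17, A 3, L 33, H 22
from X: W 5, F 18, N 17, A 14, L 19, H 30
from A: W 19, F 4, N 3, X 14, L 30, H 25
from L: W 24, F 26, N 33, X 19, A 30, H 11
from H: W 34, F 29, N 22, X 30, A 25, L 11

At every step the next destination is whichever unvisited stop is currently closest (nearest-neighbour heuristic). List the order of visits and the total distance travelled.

At W the remaining stops are X 5, A 19, N 20, F 23, L 24, H 34; go to X.
At X the remaining stops are A 14, N 17, F 18, L 19, H 30; go to A.
At A the remaining stops are N 3, F 4, H 25, L 30; go to N.
At N the remaining stops are F 7, H 22, L 33; go to F.
At F the remaining stops are L 26, H 29; go to L.
At L the remaining stops are H 11; go to H.
Return H→W: 34.
Total = 5 + 14 + 3 + 7 + 26 + 11 + 34 = 100.

Nearest-neighbour total = 100 km; route W → X → A → N → F → L → H → W.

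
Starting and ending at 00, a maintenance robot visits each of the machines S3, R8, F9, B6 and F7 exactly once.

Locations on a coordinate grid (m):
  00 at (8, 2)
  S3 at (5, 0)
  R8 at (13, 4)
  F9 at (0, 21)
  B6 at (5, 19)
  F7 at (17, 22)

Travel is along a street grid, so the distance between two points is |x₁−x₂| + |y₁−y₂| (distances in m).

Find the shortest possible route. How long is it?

With 5 stops there are 5!/2 = 60 distinct round trips (a route and its reverse cost the same).
00-S3-R8-F9-B6-F7-00: 5+12+30+7+15+29 = 98
00-S3-R8-F9-F7-B6-00: 5+12+30+18+15+20 = 100
00-S3-R8-B6-F9-F7-00: 5+12+23+7+18+29 = 94
00-S3-R8-B6-F7-F9-00: 5+12+23+15+18+27 = 100
00-S3-R8-F7-F9-B6-00: 5+12+22+18+7+20 = 84
00-S3-R8-F7-B6-F9-00: 5+12+22+15+7+27 = 88
00-S3-F9-R8-B6-F7-00: 5+26+30+23+15+29 = 128
00-S3-F9-R8-F7-B6-00: 5+26+30+22+15+20 = 118
00-S3-F9-B6-R8-F7-00: 5+26+7+23+22+29 = 112
00-S3-F9-B6-F7-R8-00: 5+26+7+15+22+7 = 82
00-S3-F9-F7-R8-B6-00: 5+26+18+22+23+20 = 114
00-S3-F9-F7-B6-R8-00: 5+26+18+15+23+7 = 94
00-S3-B6-R8-F9-F7-00: 5+19+23+30+18+29 = 124
00-S3-B6-R8-F7-F9-00: 5+19+23+22+18+27 = 114
… (46 more)
00-S3-B6-F9-F7-R8-00: 5+19+7+18+22+7 = 78  ← best
The minimum is 78.
One optimal route: 00 → S3 → B6 → F9 → F7 → R8 → 00 (or its reverse).

78 m — the shortest possible round trip.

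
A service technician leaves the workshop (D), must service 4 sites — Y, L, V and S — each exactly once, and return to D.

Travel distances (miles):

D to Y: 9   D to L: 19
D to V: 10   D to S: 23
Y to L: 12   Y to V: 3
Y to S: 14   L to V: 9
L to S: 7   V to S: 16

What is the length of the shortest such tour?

There are 12 distinct closed tours to check (reversals are equivalent).
D - Y - L - V - S - D: 9+12+9+16+23 = 69
D - Y - L - S - V - D: 9+12+7+16+10 = 54
D - Y - V - L - S - D: 9+3+9+7+23 = 51
D - Y - V - S - L - D: 9+3+16+7+19 = 54
D - Y - S - L - V - D: 9+14+7+9+10 = 49
D - Y - S - V - L - D: 9+14+16+9+19 = 67
D - L - Y - V - S - D: 19+12+3+16+23 = 73
D - L - Y - S - V - D: 19+12+14+16+10 = 71
D - L - V - Y - S - D: 19+9+3+14+23 = 68
D - L - S - Y - V - D: 19+7+14+3+10 = 53
D - V - Y - L - S - D: 10+3+12+7+23 = 55
D - V - L - Y - S - D: 10+9+12+14+23 = 68
The minimum is 49.
One optimal route: D → Y → S → L → V → D (or its reverse).

Shortest round trip = 49 miles.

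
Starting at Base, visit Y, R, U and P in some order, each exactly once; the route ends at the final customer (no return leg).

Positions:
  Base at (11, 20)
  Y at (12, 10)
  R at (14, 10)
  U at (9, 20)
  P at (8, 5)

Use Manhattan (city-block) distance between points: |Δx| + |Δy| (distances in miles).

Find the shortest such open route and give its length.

There are 4! = 24 possible orderings.
Base - Y - R - U - P: 11+2+15+16 = 44
Base - Y - R - P - U: 11+2+11+16 = 40
Base - Y - U - R - P: 11+13+15+11 = 50
Base - Y - U - P - R: 11+13+16+11 = 51
Base - Y - P - R - U: 11+9+11+15 = 46
Base - Y - P - U - R: 11+9+16+15 = 51
Base - R - Y - U - P: 13+2+13+16 = 44
Base - R - Y - P - U: 13+2+9+16 = 40
Base - R - U - Y - P: 13+15+13+9 = 50
Base - R - U - P - Y: 13+15+16+9 = 53
Base - R - P - Y - U: 13+11+9+13 = 46
Base - R - P - U - Y: 13+11+16+13 = 53
Base - U - Y - R - P: 2+13+2+11 = 28
Base - U - Y - P - R: 2+13+9+11 = 35
… (10 more)
The minimum is 28.
One shortest path: Base → U → Y → R → P.

Shortest open route: 28 miles.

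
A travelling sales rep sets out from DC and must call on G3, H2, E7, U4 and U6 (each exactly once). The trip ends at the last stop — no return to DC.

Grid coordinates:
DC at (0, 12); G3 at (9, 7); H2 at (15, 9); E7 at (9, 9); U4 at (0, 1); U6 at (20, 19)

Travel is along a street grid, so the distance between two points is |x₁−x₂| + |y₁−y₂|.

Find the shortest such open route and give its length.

49 — the minimum one-way total.

There are 5! = 120 possible orderings.
DC → G3 → H2 → E7 → U4 → U6: 14+8+6+17+38 = 83
DC → G3 → H2 → E7 → U6 → U4: 14+8+6+21+38 = 87
DC → G3 → H2 → U4 → E7 → U6: 14+8+23+17+21 = 83
DC → G3 → H2 → U4 → U6 → E7: 14+8+23+38+21 = 104
DC → G3 → H2 → U6 → E7 → U4: 14+8+15+21+17 = 75
DC → G3 → H2 → U6 → U4 → E7: 14+8+15+38+17 = 92
DC → G3 → E7 → H2 → U4 → U6: 14+2+6+23+38 = 83
DC → G3 → E7 → H2 → U6 → U4: 14+2+6+15+38 = 75
DC → G3 → E7 → U4 → H2 → U6: 14+2+17+23+15 = 71
DC → G3 → E7 → U4 → U6 → H2: 14+2+17+38+15 = 86
DC → G3 → E7 → U6 → H2 → U4: 14+2+21+15+23 = 75
DC → G3 → E7 → U6 → U4 → H2: 14+2+21+38+23 = 98
DC → G3 → U4 → H2 → E7 → U6: 14+15+23+6+21 = 79
DC → G3 → U4 → H2 → U6 → E7: 14+15+23+15+21 = 88
… (106 more)
DC → U4 → G3 → E7 → H2 → U6: 11+15+2+6+15 = 49  ← best
The minimum is 49.
One shortest path: DC → U4 → G3 → E7 → H2 → U6.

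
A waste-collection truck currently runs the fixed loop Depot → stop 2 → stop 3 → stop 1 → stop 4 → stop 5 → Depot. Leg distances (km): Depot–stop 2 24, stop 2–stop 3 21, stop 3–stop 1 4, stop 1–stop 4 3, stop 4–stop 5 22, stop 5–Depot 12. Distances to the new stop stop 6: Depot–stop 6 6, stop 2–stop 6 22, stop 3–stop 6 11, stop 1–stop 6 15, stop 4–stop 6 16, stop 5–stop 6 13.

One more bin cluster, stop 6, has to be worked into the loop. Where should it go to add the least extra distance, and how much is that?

Insertion cost between consecutive stops i–j is d(i,stop 6) + d(stop 6,j) − d(i,j):
  between Depot and stop 2: 6 + 22 − 24 = 4
  between stop 2 and stop 3: 22 + 11 − 21 = 12
  between stop 3 and stop 1: 11 + 15 − 4 = 22
  between stop 1 and stop 4: 15 + 16 − 3 = 28
  between stop 4 and stop 5: 16 + 13 − 22 = 7
  between stop 5 and Depot: 13 + 6 − 12 = 7
Cheapest insertion is between Depot and stop 2, adding 4.
New total = 86 + 4 = 90.

Minimum extra distance: 4 km, inserting stop 6 between Depot and stop 2.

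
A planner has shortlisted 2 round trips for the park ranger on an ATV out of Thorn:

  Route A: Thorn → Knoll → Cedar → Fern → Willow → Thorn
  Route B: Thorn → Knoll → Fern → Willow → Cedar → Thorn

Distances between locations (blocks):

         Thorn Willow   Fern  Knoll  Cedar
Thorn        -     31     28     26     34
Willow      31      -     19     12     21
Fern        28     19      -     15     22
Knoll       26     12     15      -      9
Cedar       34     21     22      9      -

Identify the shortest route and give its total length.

Route A: 26 + 9 + 22 + 19 + 31 = 107
Route B: 26 + 15 + 19 + 21 + 34 = 115

107 blocks — Route A is the shortest.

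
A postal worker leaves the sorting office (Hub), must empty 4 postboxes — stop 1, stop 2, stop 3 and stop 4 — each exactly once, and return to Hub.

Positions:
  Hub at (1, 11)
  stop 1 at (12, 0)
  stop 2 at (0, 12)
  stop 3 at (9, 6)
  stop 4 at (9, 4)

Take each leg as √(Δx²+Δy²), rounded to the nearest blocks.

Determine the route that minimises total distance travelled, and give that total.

With 4 stops there are 4!/2 = 12 distinct round trips (a route and its reverse cost the same).
Hub→stop 1→stop 2→stop 3→stop 4→Hub: 16+17+11+2+11 = 57
Hub→stop 1→stop 2→stop 4→stop 3→Hub: 16+17+12+2+9 = 56
Hub→stop 1→stop 3→stop 2→stop 4→Hub: 16+7+11+12+11 = 57
Hub→stop 1→stop 3→stop 4→stop 2→Hub: 16+7+2+12+1 = 38
Hub→stop 1→stop 4→stop 2→stop 3→Hub: 16+5+12+11+9 = 53
Hub→stop 1→stop 4→stop 3→stop 2→Hub: 16+5+2+11+1 = 35
Hub→stop 2→stop 1→stop 3→stop 4→Hub: 1+17+7+2+11 = 38
Hub→stop 2→stop 1→stop 4→stop 3→Hub: 1+17+5+2+9 = 34
Hub→stop 2→stop 3→stop 1→stop 4→Hub: 1+11+7+5+11 = 35
Hub→stop 2→stop 4→stop 1→stop 3→Hub: 1+12+5+7+9 = 34
Hub→stop 3→stop 1→stop 2→stop 4→Hub: 9+7+17+12+11 = 56
Hub→stop 3→stop 2→stop 1→stop 4→Hub: 9+11+17+5+11 = 53
The minimum is 34.
One optimal route: Hub → stop 2 → stop 1 → stop 4 → stop 3 → Hub (or its reverse).

Minimum total distance: 34 blocks.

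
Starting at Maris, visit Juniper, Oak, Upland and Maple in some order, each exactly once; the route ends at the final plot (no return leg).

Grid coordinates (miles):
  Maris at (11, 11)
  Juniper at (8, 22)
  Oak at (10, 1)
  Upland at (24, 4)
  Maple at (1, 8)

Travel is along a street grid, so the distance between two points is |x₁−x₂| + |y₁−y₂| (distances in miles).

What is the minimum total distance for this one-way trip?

There are 4! = 24 possible orderings.
Maris → Juniper → Oak → Upland → Maple: 14+23+17+27 = 81
Maris → Juniper → Oak → Maple → Upland: 14+23+16+27 = 80
Maris → Juniper → Upland → Oak → Maple: 14+34+17+16 = 81
Maris → Juniper → Upland → Maple → Oak: 14+34+27+16 = 91
Maris → Juniper → Maple → Oak → Upland: 14+21+16+17 = 68
Maris → Juniper → Maple → Upland → Oak: 14+21+27+17 = 79
Maris → Oak → Juniper → Upland → Maple: 11+23+34+27 = 95
Maris → Oak → Juniper → Maple → Upland: 11+23+21+27 = 82
Maris → Oak → Upland → Juniper → Maple: 11+17+34+21 = 83
Maris → Oak → Upland → Maple → Juniper: 11+17+27+21 = 76
Maris → Oak → Maple → Juniper → Upland: 11+16+21+34 = 82
Maris → Oak → Maple → Upland → Juniper: 11+16+27+34 = 88
Maris → Upland → Juniper → Oak → Maple: 20+34+23+16 = 93
Maris → Upland → Juniper → Maple → Oak: 20+34+21+16 = 91
… (10 more)
The minimum is 68.
One shortest path: Maris → Juniper → Maple → Oak → Upland.

Shortest open route: 68 miles.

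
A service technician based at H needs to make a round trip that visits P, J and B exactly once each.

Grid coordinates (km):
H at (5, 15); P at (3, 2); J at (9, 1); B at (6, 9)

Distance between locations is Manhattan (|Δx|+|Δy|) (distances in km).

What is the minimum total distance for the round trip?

Minimum total distance: 40 km.

There are 3 distinct closed tours to check (reversals are equivalent).
H-P-J-B-H: 15+7+11+7 = 40
H-P-B-J-H: 15+10+11+18 = 54
H-J-P-B-H: 18+7+10+7 = 42
The minimum is 40.
One optimal route: H → P → J → B → H (or its reverse).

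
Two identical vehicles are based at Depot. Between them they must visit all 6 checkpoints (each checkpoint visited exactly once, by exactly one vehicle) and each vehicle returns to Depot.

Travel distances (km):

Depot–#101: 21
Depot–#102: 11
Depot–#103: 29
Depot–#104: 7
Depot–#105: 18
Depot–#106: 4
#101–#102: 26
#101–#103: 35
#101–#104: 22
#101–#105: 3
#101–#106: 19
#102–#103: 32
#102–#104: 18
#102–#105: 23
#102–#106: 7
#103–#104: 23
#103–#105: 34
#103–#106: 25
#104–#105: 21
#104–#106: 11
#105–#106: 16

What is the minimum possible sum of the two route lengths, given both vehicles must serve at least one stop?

There are 2^5 − 1 = 31 ways to divide the 6 stops into two non-empty groups. For each, the best each vehicle can do is its own shortest tour through its group:
  {#101} + {#102, #103, #104, #105, #106}: 42 + 98 = 140
  {#102} + {#101, #103, #104, #105, #106}: 22 + 88 = 110
  {#101, #102} + {#103, #104, #105, #106}: 58 + 84 = 142
  {#103} + {#101, #102, #104, #105, #106}: 58 + 66 = 124
  {#101, #103} + {#102, #104, #105, #106}: 85 + 62 = 147
  {#102, #103} + {#101, #104, #105, #106}: 72 + 52 = 124
  … (31 splits in total)
  {#101, #103, #104, #105} + {#102, #106}: 86 + 22 = 108  ← best
Best: vehicle 1 Depot → #104 → #103 → #101 → #105 → Depot = 86; vehicle 2 Depot → #102 → #106 → Depot = 22; combined 108.

Minimum combined distance: 108 km.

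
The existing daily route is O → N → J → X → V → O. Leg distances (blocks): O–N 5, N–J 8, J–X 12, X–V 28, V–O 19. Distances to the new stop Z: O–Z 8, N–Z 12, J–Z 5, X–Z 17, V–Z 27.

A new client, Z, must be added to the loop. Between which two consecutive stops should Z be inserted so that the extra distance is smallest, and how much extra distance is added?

Adding 9 blocks by placing Z on the N–J leg.

Insertion cost between consecutive stops i–j is d(i,Z) + d(Z,j) − d(i,j):
  between O and N: 8 + 12 − 5 = 15
  between N and J: 12 + 5 − 8 = 9
  between J and X: 5 + 17 − 12 = 10
  between X and V: 17 + 27 − 28 = 16
  between V and O: 27 + 8 − 19 = 16
Cheapest insertion is between N and J, adding 9.
New total = 72 + 9 = 81.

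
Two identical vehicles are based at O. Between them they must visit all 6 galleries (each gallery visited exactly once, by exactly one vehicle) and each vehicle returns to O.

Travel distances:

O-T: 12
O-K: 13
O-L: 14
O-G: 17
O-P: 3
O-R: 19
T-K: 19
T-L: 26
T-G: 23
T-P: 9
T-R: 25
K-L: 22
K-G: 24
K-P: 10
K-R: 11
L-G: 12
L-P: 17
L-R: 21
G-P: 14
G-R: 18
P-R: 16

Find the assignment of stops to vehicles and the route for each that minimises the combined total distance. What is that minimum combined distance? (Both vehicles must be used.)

Minimum combined distance: 92.

Try each way of splitting the stops between the two vehicles (each non-empty) and, for each split, find the best tour for each vehicle:
  {T} + {K, L, G, P, R}: 24 + 68 = 92
  {K} + {T, L, G, P, R}: 26 + 81 = 107
  {T, K} + {L, G, P, R}: 44 + 63 = 107
  {L} + {T, K, G, P, R}: 28 + 77 = 105
  {T, L} + {K, G, P, R}: 52 + 59 = 111
  {K, L} + {T, G, P, R}: 49 + 72 = 121
  … (31 splits in total)
Best: vehicle 1 O → T → O = 24; vehicle 2 O → L → G → R → K → P → O = 68; combined 92.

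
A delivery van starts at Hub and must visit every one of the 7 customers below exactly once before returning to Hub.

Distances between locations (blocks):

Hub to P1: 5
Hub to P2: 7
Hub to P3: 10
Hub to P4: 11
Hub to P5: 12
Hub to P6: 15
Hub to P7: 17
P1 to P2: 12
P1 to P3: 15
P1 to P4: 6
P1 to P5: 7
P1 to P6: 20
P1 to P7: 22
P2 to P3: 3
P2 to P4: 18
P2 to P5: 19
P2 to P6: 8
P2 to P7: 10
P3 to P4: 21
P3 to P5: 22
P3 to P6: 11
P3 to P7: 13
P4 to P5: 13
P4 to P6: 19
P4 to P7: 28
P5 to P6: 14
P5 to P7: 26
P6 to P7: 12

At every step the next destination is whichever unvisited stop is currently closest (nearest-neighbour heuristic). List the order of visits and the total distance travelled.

Total distance 79 blocks via the nearest-neighbour route Hub → P1 → P4 → P5 → P6 → P2 → P3 → P7 → Hub.

From Hub: distances to unvisited — P1=5, P2=7, P3=10, P4=11, P5=12, P6=15, P7=17. Nearest is P1 (5).
From P1: distances to unvisited — P4=6, P5=7, P2=12, P3=15, P6=20, P7=22. Nearest is P4 (6).
From P4: distances to unvisited — P5=13, P2=18, P6=19, P3=21, P7=28. Nearest is P5 (13).
From P5: distances to unvisited — P6=14, P2=19, P3=22, P7=26. Nearest is P6 (14).
From P6: distances to unvisited — P2=8, P3=11, P7=12. Nearest is P2 (8).
From P2: distances to unvisited — P3=3, P7=10. Nearest is P3 (3).
From P3: distances to unvisited — P7=13. Nearest is P7 (13).
Return P7→Hub: 17.
Total = 5 + 6 + 13 + 14 + 8 + 3 + 13 + 17 = 79.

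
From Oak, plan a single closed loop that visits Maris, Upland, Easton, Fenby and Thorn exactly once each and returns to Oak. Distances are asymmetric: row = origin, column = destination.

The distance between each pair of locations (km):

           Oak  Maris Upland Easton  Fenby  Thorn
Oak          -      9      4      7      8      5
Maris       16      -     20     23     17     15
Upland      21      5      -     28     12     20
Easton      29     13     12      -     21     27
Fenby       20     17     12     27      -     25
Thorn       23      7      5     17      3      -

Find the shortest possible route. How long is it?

62 km — the shortest possible round trip.

Oak→Maris→Upland→Easton→Fenby→Thorn→Oak: 9+20+28+21+25+23 = 126
Oak→Maris→Upland→Easton→Thorn→Fenby→Oak: 9+20+28+27+3+20 = 107
Oak→Maris→Upland→Fenby→Easton→Thorn→Oak: 9+20+12+27+27+23 = 118
Oak→Maris→Upland→Fenby→Thorn→Easton→Oak: 9+20+12+25+17+29 = 112
Oak→Maris→Upland→Thorn→Easton→Fenby→Oak: 9+20+20+17+21+20 = 107
Oak→Maris→Upland→Thorn→Fenby→Easton→Oak: 9+20+20+3+27+29 = 108
Oak→Maris→Easton→Upland→Fenby→Thorn→Oak: 9+23+12+12+25+23 = 104
Oak→Maris→Easton→Upland→Thorn→Fenby→Oak: 9+23+12+20+3+20 = 87
Oak→Maris→Easton→Fenby→Upland→Thorn→Oak: 9+23+21+12+20+23 = 108
Oak→Maris→Easton→Fenby→Thorn→Upland→Oak: 9+23+21+25+5+21 = 104
Oak→Maris→Easton→Thorn→Upland→Fenby→Oak: 9+23+27+5+12+20 = 96
Oak→Maris→Easton→Thorn→Fenby→Upland→Oak: 9+23+27+3+12+21 = 95
Oak→Maris→Fenby→Upland→Easton→Thorn→Oak: 9+17+12+28+27+23 = 116
Oak→Maris→Fenby→Upland→Thorn→Easton→Oak: 9+17+12+20+17+29 = 104
… (106 more)
Oak→Easton→Upland→Maris→Thorn→Fenby→Oak: 7+12+5+15+3+20 = 62  ← best
The minimum is 62.
One optimal route: Oak → Easton → Upland → Maris → Thorn → Fenby → Oak.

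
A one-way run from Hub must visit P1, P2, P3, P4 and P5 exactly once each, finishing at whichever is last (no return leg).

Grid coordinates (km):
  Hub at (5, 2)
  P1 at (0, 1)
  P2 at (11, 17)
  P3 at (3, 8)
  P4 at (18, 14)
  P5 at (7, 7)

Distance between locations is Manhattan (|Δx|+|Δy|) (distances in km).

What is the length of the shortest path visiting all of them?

Minimum one-way distance = 45 km.

There are 5! = 120 possible orderings.
Hub - P1 - P2 - P3 - P4 - P5: 6+27+17+21+18 = 89
Hub - P1 - P2 - P3 - P5 - P4: 6+27+17+5+18 = 73
Hub - P1 - P2 - P4 - P3 - P5: 6+27+10+21+5 = 69
Hub - P1 - P2 - P4 - P5 - P3: 6+27+10+18+5 = 66
Hub - P1 - P2 - P5 - P3 - P4: 6+27+14+5+21 = 73
Hub - P1 - P2 - P5 - P4 - P3: 6+27+14+18+21 = 86
Hub - P1 - P3 - P2 - P4 - P5: 6+10+17+10+18 = 61
Hub - P1 - P3 - P2 - P5 - P4: 6+10+17+14+18 = 65
Hub - P1 - P3 - P4 - P2 - P5: 6+10+21+10+14 = 61
Hub - P1 - P3 - P4 - P5 - P2: 6+10+21+18+14 = 69
Hub - P1 - P3 - P5 - P2 - P4: 6+10+5+14+10 = 45
Hub - P1 - P3 - P5 - P4 - P2: 6+10+5+18+10 = 49
Hub - P1 - P4 - P2 - P3 - P5: 6+31+10+17+5 = 69
Hub - P1 - P4 - P2 - P5 - P3: 6+31+10+14+5 = 66
… (106 more)
The minimum is 45.
One shortest path: Hub → P1 → P3 → P5 → P2 → P4.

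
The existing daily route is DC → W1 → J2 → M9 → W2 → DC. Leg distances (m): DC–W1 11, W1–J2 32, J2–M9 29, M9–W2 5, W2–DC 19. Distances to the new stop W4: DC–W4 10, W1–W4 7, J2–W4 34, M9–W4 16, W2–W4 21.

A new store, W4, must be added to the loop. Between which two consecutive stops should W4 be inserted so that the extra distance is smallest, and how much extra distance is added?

Minimum extra distance: 6 m, inserting W4 between DC and W1.

Insertion cost between consecutive stops i–j is d(i,W4) + d(W4,j) − d(i,j):
  between DC and W1: 10 + 7 − 11 = 6
  between W1 and J2: 7 + 34 − 32 = 9
  between J2 and M9: 34 + 16 − 29 = 21
  between M9 and W2: 16 + 21 − 5 = 32
  between W2 and DC: 21 + 10 − 19 = 12
Cheapest insertion is between DC and W1, adding 6.
New total = 96 + 6 = 102.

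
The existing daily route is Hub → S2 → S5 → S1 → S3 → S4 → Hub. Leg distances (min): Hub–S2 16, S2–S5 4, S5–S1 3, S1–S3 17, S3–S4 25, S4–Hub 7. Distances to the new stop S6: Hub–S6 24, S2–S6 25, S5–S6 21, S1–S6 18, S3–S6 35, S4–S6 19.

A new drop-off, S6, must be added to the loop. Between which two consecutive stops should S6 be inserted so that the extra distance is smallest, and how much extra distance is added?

Insertion cost between consecutive stops i–j is d(i,S6) + d(S6,j) − d(i,j):
  between Hub and S2: 24 + 25 − 16 = 33
  between S2 and S5: 25 + 21 − 4 = 42
  between S5 and S1: 21 + 18 − 3 = 36
  between S1 and S3: 18 + 35 − 17 = 36
  between S3 and S4: 35 + 19 − 25 = 29
  between S4 and Hub: 19 + 24 − 7 = 36
Cheapest insertion is between S3 and S4, adding 29.
New total = 72 + 29 = 101.

+29 min — insert S6 between S3 and S4.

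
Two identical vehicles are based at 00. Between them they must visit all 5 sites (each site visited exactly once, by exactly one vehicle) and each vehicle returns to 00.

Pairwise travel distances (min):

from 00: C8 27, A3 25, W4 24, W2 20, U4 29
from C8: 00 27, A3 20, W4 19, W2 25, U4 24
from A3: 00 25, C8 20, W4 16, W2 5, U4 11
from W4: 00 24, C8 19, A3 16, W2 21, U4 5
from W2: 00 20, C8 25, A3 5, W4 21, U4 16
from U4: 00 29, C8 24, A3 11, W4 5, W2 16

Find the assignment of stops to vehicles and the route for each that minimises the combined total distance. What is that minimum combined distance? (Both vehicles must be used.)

Minimum combined distance: 119 min.

Check every non-empty split of the stops between the two vehicles; for each half take its own optimal tour:
  {C8} + {A3, W4, W2, U4}: 54 + 65 = 119
  {A3} + {C8, W4, W2, U4}: 50 + 87 = 137
  {C8, A3} + {W4, W2, U4}: 72 + 65 = 137
  {W4} + {C8, A3, W2, U4}: 48 + 87 = 135
  {C8, W4} + {A3, W2, U4}: 70 + 65 = 135
  {A3, W4} + {C8, W2, U4}: 65 + 87 = 152
  … (15 splits in total)
Best: vehicle 1 00 → C8 → 00 = 54; vehicle 2 00 → W4 → U4 → A3 → W2 → 00 = 65; combined 119.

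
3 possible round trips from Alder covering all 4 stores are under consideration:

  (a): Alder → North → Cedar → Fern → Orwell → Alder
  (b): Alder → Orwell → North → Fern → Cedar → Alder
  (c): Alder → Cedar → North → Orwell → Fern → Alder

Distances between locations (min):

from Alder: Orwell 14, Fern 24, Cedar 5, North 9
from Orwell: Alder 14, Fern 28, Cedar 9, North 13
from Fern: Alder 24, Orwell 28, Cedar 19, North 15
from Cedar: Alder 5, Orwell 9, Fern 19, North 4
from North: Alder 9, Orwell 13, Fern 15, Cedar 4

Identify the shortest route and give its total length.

(a): 9 + 4 + 19 + 28 + 14 = 74
(b): 14 + 13 + 15 + 19 + 5 = 66
(c): 5 + 4 + 13 + 28 + 24 = 74

66 min — (b) is the shortest.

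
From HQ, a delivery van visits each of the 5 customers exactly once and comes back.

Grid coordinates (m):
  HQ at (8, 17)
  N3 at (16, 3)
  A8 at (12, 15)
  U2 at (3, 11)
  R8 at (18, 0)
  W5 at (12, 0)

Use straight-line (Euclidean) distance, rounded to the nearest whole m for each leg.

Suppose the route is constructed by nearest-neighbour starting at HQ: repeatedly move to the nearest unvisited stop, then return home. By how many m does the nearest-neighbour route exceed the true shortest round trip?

The nearest-neighbour route is 8 m longer than optimal.

HQ: A8=4, U2=8, N3=16, W5=17, R8=20 ⇒ A8
A8: U2=10, N3=13, W5=15, R8=16 ⇒ U2
U2: W5=14, N3=15, R8=19 ⇒ W5
W5: N3=5, R8=6 ⇒ N3
N3: R8=4 ⇒ R8
NN route HQ → A8 → U2 → W5 → N3 → R8 → HQ costs 57.
Optimal: HQ → A8 → N3 → R8 → W5 → U2 → HQ costs 49 (by enumerating all 60 distinct tours).
Excess = 57 − 49 = 8.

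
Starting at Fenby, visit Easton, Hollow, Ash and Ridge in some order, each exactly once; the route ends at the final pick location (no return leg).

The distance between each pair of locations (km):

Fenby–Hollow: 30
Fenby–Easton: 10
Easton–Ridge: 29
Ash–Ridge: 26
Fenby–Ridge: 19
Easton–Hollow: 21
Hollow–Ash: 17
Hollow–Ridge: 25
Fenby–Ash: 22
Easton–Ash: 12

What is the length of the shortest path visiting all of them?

There are 4! = 24 possible orderings.
Fenby→Easton→Hollow→Ash→Ridge: 10+21+17+26 = 74
Fenby→Easton→Hollow→Ridge→Ash: 10+21+25+26 = 82
Fenby→Easton→Ash→Hollow→Ridge: 10+12+17+25 = 64
Fenby→Easton→Ash→Ridge→Hollow: 10+12+26+25 = 73
Fenby→Easton→Ridge→Hollow→Ash: 10+29+25+17 = 81
Fenby→Easton→Ridge→Ash→Hollow: 10+29+26+17 = 82
Fenby→Hollow→Easton→Ash→Ridge: 30+21+12+26 = 89
Fenby→Hollow→Easton→Ridge→Ash: 30+21+29+26 = 106
Fenby→Hollow→Ash→Easton→Ridge: 30+17+12+29 = 88
Fenby→Hollow→Ash→Ridge→Easton: 30+17+26+29 = 102
Fenby→Hollow→Ridge→Easton→Ash: 30+25+29+12 = 96
Fenby→Hollow→Ridge→Ash→Easton: 30+25+26+12 = 93
Fenby→Ash→Easton→Hollow→Ridge: 22+12+21+25 = 80
Fenby→Ash→Easton→Ridge→Hollow: 22+12+29+25 = 88
… (10 more)
The minimum is 64.
One shortest path: Fenby → Easton → Ash → Hollow → Ridge.

Minimum one-way distance = 64 km.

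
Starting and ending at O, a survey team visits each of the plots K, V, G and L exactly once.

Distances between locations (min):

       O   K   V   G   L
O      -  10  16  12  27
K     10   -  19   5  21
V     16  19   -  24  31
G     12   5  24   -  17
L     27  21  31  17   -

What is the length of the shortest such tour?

Minimum total distance: 79 min.

With 4 stops there are 4!/2 = 12 distinct round trips (a route and its reverse cost the same).
O - K - V - G - L - O: 10+19+24+17+27 = 97
O - K - V - L - G - O: 10+19+31+17+12 = 89
O - K - G - V - L - O: 10+5+24+31+27 = 97
O - K - G - L - V - O: 10+5+17+31+16 = 79
O - K - L - V - G - O: 10+21+31+24+12 = 98
O - K - L - G - V - O: 10+21+17+24+16 = 88
O - V - K - G - L - O: 16+19+5+17+27 = 84
O - V - K - L - G - O: 16+19+21+17+12 = 85
O - V - G - K - L - O: 16+24+5+21+27 = 93
O - V - L - K - G - O: 16+31+21+5+12 = 85
O - G - K - V - L - O: 12+5+19+31+27 = 94
O - G - V - K - L - O: 12+24+19+21+27 = 103
The minimum is 79.
One optimal route: O → K → G → L → V → O (or its reverse).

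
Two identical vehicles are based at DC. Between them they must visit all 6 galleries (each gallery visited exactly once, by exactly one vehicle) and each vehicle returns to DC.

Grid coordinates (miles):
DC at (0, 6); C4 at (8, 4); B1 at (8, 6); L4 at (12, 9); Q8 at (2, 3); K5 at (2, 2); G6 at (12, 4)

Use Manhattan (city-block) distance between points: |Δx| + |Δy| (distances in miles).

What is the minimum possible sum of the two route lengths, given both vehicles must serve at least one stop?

There are 2^5 − 1 = 31 ways to divide the 6 stops into two non-empty groups. For each, the best each vehicle can do is its own shortest tour through its group:
  {C4} + {B1, L4, Q8, K5, G6}: 20 + 38 = 58
  {B1} + {C4, L4, Q8, K5, G6}: 16 + 38 = 54
  {C4, B1} + {L4, Q8, K5, G6}: 20 + 38 = 58
  {L4} + {C4, B1, Q8, K5, G6}: 30 + 32 = 62
  {C4, L4} + {B1, Q8, K5, G6}: 34 + 32 = 66
  {B1, L4} + {C4, Q8, K5, G6}: 30 + 32 = 62
  … (31 splits in total)
  {Q8, K5} + {C4, B1, L4, G6}: 12 + 34 = 46  ← best
Best: vehicle 1 DC → Q8 → K5 → DC = 12; vehicle 2 DC → C4 → G6 → L4 → B1 → DC = 34; combined 46.

Minimum combined distance: 46 miles.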